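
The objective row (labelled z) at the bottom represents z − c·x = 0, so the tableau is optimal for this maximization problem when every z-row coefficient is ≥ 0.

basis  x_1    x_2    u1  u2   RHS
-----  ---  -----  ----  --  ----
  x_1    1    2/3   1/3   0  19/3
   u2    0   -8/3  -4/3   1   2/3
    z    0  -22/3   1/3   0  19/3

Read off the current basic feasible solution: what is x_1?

x_1 is basic (row 1); its value is the RHS of that row, 19/3.

19/3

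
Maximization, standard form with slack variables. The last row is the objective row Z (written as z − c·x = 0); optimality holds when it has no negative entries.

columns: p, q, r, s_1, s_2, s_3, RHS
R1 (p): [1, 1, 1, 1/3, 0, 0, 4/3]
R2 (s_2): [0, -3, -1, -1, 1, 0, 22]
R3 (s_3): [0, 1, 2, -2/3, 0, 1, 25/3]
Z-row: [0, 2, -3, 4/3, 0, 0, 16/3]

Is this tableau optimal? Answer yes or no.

no

The Z-row has a negative entry -3 in column r, so it is not optimal.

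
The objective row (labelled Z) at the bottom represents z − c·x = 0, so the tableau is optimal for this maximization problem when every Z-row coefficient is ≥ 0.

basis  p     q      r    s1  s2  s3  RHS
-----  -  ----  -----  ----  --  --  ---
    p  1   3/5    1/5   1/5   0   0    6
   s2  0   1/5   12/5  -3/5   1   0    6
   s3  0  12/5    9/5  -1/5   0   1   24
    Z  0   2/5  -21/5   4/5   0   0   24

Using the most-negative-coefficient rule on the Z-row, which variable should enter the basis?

r

Negative Z-row entries: r: -21/5.
The most negative is -21/5 in column r, so r enters.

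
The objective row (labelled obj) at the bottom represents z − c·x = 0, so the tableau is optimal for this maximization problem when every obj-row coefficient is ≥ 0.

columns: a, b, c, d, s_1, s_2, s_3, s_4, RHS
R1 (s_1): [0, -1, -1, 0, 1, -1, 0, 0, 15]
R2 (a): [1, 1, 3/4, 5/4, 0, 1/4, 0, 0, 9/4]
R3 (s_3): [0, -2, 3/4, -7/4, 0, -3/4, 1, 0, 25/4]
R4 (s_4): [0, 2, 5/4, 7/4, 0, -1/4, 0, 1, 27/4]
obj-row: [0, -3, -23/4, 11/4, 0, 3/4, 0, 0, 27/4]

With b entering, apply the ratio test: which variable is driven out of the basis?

Column b entries and ratios — s_1: -1 ≤ 0, skip; a: (9/4)/1 = 9/4; s_3: -2 ≤ 0, skip; s_4: (27/4)/2 = 27/8.
Smallest ratio is 9/4 in the row of a, so a leaves.

a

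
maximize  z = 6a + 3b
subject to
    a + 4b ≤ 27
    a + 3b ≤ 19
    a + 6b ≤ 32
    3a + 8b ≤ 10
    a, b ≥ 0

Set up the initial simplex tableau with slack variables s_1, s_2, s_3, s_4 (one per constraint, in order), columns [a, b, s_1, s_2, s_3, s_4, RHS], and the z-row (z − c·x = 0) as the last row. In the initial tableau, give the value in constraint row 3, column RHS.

The RHS of constraint 3 is b_3 = 32.

32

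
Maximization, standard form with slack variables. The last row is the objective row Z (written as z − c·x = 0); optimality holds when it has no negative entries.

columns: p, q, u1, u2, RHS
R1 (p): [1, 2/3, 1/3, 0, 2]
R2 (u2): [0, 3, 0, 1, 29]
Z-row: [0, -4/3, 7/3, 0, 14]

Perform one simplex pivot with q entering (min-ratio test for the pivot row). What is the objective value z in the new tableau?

18

Ratio test on column q — row 1: 2/(2/3) = 3; row 2: 29/3 = 29/3. Minimum is 3 at row 1 (p leaves); pivot element 2/3.
Pivot on row 1; the Z-row RHS becomes 14 − (-4/3)·3 = 18.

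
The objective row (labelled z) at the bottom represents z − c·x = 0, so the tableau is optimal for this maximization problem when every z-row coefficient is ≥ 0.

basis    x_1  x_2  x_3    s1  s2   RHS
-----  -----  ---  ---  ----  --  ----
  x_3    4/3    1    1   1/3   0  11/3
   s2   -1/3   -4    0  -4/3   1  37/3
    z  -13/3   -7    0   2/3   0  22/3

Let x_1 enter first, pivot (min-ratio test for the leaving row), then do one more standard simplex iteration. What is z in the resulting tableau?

33

Ratio test on column x_1 — row 1: (11/3)/(4/3) = 11/4; row 2: entry -1/3 ≤ 0. Minimum is 11/4 at row 1 (x_3 leaves); pivot element 4/3.
Pivot on row 1; the z-row RHS becomes 22/3 − (-13/3)·(11/4) = 77/4.
Next entering variable (most negative z-row entry -15/4): x_2.
Ratio test on column x_2 — row 1: (11/4)/(3/4) = 11/3; row 2: entry -15/4 ≤ 0. Minimum is 11/3 at row 1 (x_1 leaves); pivot element 3/4.
After the second pivot the z-row RHS is 77/4 − (-15/4)·(11/3) = 33.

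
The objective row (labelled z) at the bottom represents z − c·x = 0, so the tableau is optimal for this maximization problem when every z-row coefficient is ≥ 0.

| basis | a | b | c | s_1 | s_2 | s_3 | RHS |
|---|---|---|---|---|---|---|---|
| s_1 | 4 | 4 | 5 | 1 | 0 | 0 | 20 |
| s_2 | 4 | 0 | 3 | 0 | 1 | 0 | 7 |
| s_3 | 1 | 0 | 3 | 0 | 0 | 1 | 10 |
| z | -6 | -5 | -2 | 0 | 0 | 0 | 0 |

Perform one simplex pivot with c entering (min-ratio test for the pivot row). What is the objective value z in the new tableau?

14/3

Ratio test on column c — row 1: 20/5 = 4; row 2: 7/3 = 7/3; row 3: 10/3 = 10/3. Minimum is 7/3 at row 2 (s_2 leaves); pivot element 3.
Pivot on row 2; the z-row RHS becomes 0 − (-2)·(7/3) = 14/3.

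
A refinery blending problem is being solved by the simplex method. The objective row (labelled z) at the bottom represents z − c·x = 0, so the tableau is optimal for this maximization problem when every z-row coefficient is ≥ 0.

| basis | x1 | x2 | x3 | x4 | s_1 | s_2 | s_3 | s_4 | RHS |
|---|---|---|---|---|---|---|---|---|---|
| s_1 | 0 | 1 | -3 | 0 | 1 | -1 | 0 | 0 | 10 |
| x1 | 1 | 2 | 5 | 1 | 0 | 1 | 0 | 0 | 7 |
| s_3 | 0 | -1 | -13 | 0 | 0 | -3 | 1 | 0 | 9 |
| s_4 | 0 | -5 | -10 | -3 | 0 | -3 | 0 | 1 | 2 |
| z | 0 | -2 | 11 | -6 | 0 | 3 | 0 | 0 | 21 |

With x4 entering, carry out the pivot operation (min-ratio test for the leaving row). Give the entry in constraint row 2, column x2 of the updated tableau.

2

Ratio test on column x4 — row 1: entry 0 ≤ 0; row 2: 7/1 = 7; row 3: entry 0 ≤ 0; row 4: entry -3 ≤ 0. Minimum is 7 at row 2 (x1 leaves); pivot element 1.
Divide row 2 by 1; eliminate column x4 from the other rows.
In the new row 2, the x2 entry is the old entry divided by the pivot: 2/1 = 2.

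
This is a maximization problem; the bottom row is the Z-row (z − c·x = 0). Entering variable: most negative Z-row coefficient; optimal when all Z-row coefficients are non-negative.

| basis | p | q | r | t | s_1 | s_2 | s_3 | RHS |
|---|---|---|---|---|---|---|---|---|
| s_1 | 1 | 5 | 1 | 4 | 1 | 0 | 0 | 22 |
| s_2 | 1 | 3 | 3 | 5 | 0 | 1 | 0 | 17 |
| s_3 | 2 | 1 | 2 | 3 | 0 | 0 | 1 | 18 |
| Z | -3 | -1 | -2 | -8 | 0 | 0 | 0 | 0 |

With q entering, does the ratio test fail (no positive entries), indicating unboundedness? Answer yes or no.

Column q has positive entries in row(s) 1, 2, 3, so the ratio test bounds it — not unbounded.

no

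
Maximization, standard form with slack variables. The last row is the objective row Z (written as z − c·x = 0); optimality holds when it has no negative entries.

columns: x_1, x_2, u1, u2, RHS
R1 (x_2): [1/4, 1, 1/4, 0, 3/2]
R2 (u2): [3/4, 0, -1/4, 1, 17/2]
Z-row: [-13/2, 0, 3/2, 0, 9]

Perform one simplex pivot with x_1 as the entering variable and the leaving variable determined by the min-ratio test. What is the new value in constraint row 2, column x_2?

-3

Ratio test on column x_1 — row 1: (3/2)/(1/4) = 6; row 2: (17/2)/(3/4) = 34/3. Minimum is 6 at row 1 (x_2 leaves); pivot element 1/4.
Divide row 1 by 1/4; eliminate column x_1 from the other rows.
Row 2 update in column x_2: 0 − (3/4)·4 = -3.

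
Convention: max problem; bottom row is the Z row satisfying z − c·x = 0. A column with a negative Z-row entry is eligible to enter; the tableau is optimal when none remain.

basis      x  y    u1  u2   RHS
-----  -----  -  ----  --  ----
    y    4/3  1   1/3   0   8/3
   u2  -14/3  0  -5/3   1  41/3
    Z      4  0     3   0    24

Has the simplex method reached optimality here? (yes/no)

yes

Every Z-row coefficient is ≥ 0, so the tableau is optimal.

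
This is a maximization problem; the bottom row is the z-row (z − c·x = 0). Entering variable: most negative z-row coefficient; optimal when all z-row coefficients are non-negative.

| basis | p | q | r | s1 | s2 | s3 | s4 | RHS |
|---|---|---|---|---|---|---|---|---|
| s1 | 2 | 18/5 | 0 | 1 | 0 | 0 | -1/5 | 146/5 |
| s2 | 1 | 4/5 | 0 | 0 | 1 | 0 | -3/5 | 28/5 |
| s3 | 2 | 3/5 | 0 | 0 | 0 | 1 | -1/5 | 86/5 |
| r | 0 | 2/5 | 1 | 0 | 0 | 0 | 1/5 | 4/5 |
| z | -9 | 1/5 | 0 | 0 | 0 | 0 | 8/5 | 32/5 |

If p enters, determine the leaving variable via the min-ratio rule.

Column p entries and ratios — s1: (146/5)/2 = 73/5; s2: (28/5)/1 = 28/5; s3: (86/5)/2 = 43/5; r: 0 ≤ 0, skip.
Smallest ratio is 28/5 in the row of s2, so s2 leaves.

s2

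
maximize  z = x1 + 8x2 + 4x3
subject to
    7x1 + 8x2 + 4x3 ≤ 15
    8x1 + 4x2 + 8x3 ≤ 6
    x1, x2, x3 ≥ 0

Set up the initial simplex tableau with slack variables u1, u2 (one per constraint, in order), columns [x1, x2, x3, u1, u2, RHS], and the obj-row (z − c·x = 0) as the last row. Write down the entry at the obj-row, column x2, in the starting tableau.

The obj-row carries the negated objective coefficients: the x2 entry is -8.

-8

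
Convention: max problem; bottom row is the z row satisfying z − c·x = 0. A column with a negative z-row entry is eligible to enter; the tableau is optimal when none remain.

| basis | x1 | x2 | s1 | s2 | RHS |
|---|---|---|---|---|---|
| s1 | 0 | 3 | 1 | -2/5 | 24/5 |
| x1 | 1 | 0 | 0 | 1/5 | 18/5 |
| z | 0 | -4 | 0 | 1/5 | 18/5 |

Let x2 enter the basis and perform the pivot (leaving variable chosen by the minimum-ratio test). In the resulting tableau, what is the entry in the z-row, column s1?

Ratio test on column x2 — row 1: (24/5)/3 = 8/5; row 2: entry 0 ≤ 0. Minimum is 8/5 at row 1 (s1 leaves); pivot element 3.
Divide row 1 by 3; eliminate column x2 from the other rows.
z-row update in column s1: 0 − (-4)·(1/3) = 4/3.

4/3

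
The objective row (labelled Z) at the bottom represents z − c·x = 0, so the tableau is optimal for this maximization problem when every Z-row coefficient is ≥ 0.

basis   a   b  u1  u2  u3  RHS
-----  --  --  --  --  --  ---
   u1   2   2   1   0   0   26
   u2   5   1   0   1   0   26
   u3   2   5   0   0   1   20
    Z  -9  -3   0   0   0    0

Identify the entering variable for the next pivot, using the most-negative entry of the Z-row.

a

Negative Z-row entries: a: -9, b: -3.
The most negative is -9 in column a, so a enters.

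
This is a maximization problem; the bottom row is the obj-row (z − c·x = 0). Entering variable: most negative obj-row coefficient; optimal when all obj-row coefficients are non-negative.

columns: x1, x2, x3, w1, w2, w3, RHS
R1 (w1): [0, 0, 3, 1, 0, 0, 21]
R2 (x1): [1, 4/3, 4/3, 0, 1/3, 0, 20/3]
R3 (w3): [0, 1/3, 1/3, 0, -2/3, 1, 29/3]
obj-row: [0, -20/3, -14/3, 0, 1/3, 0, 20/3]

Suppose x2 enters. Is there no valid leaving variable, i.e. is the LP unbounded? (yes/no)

no

Column x2 has positive entries in row(s) 2, 3, so the ratio test bounds it — not unbounded.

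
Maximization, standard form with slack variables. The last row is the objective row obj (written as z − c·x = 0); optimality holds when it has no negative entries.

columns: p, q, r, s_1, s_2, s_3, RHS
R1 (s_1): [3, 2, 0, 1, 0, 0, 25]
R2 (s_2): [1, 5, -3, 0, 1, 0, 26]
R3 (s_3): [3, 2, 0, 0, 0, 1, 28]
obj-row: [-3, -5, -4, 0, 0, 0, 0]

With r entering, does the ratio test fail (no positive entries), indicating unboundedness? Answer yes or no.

yes

Every constraint-row entry in column r is ≤ 0, so increasing r is unbounded.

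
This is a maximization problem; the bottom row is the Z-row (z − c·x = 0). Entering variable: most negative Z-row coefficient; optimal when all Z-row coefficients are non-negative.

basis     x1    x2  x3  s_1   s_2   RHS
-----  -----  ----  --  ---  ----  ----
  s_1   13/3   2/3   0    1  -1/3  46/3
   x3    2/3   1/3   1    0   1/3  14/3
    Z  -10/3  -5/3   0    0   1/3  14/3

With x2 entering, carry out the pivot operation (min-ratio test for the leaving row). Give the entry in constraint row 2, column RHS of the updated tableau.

14

Ratio test on column x2 — row 1: (46/3)/(2/3) = 23; row 2: (14/3)/(1/3) = 14. Minimum is 14 at row 2 (x3 leaves); pivot element 1/3.
Divide row 2 by 1/3; eliminate column x2 from the other rows.
In the new row 2, the RHS entry is the old entry divided by the pivot: (14/3)/(1/3) = 14.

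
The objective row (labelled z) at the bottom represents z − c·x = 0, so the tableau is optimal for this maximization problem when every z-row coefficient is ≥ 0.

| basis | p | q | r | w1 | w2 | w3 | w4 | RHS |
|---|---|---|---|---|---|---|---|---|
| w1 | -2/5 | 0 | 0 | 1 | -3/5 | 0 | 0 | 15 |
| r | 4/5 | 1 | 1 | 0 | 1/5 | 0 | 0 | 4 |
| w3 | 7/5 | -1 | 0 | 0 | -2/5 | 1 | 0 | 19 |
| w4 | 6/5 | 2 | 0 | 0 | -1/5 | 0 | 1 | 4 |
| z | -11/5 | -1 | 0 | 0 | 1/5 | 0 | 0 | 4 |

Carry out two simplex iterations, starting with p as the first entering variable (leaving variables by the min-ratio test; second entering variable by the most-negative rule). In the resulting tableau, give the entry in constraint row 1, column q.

0

Ratio test on column p — row 1: entry -2/5 ≤ 0; row 2: 4/(4/5) = 5; row 3: 19/(7/5) = 95/7; row 4: 4/(6/5) = 10/3. Minimum is 10/3 at row 4 (w4 leaves); pivot element 6/5.
Divide row 4 by 6/5; eliminate column p from the other rows.
Second iteration: most negative z-row entry is -1/6 in column w2, so w2 enters.
Ratio test on column w2 — row 1: entry -2/3 ≤ 0; row 2: (4/3)/(1/3) = 4; row 3: entry -1/6 ≤ 0; row 4: entry -1/6 ≤ 0. Minimum is 4 at row 2 (r leaves); pivot element 1/3.
Divide row 2 by 1/3; eliminate column w2 from the other rows.
After both pivots, the entry at constraint row 1, column q is 0.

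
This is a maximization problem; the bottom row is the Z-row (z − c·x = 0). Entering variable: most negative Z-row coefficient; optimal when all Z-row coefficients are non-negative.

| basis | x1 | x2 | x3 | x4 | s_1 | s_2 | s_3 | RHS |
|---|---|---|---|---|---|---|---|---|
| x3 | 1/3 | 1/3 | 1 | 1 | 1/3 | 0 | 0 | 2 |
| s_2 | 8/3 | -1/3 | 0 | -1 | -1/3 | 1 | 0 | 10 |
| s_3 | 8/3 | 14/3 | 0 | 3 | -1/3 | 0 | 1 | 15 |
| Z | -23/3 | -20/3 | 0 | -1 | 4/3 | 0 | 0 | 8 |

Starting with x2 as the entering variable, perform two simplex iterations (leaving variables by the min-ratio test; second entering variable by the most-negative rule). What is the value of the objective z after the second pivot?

Ratio test on column x2 — row 1: 2/(1/3) = 6; row 2: entry -1/3 ≤ 0; row 3: 15/(14/3) = 45/14. Minimum is 45/14 at row 3 (s_3 leaves); pivot element 14/3.
Pivot on row 3; the Z-row RHS becomes 8 − (-20/3)·(45/14) = 206/7.
Next entering variable (most negative Z-row entry -27/7): x1.
Ratio test on column x1 — row 1: (13/14)/(1/7) = 13/2; row 2: (155/14)/(20/7) = 31/8; row 3: (45/14)/(4/7) = 45/8. Minimum is 31/8 at row 2 (s_2 leaves); pivot element 20/7.
After the second pivot the Z-row RHS is 206/7 − (-27/7)·(31/8) = 355/8.

355/8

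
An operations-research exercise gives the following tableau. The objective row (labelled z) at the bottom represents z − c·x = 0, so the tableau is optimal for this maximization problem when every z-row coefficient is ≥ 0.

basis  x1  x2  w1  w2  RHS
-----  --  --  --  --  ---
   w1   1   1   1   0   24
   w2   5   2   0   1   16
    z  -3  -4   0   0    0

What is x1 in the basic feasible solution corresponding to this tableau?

0

x1 is not in the basis, so in the current basic feasible solution x1 = 0.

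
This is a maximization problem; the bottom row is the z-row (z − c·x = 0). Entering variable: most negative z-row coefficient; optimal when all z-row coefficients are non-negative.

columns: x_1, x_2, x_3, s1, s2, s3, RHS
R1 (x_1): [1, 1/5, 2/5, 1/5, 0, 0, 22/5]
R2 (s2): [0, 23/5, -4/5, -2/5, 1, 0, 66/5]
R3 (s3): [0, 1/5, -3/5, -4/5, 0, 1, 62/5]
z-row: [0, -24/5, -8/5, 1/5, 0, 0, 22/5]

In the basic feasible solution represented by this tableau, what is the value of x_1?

22/5

x_1 is basic (row 1); its value is the RHS of that row, 22/5.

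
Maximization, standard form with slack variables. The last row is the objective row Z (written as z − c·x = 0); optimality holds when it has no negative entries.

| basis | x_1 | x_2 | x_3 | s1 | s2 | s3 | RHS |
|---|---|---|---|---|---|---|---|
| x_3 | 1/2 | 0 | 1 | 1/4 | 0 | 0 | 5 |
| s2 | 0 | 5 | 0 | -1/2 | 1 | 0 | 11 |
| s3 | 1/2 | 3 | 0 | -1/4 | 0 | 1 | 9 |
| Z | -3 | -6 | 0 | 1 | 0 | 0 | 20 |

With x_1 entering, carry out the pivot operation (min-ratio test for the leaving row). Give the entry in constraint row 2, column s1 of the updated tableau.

-1/2

Ratio test on column x_1 — row 1: 5/(1/2) = 10; row 2: entry 0 ≤ 0; row 3: 9/(1/2) = 18. Minimum is 10 at row 1 (x_3 leaves); pivot element 1/2.
Divide row 1 by 1/2; eliminate column x_1 from the other rows.
Row 2 update in column s1: -1/2 − 0·(1/2) = -1/2.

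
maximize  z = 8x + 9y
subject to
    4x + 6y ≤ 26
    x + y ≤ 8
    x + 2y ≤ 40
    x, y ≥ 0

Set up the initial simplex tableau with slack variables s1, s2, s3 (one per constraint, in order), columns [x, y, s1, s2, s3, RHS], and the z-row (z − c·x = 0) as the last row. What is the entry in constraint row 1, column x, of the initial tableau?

Constraint 1 has coefficient 4 on x.

4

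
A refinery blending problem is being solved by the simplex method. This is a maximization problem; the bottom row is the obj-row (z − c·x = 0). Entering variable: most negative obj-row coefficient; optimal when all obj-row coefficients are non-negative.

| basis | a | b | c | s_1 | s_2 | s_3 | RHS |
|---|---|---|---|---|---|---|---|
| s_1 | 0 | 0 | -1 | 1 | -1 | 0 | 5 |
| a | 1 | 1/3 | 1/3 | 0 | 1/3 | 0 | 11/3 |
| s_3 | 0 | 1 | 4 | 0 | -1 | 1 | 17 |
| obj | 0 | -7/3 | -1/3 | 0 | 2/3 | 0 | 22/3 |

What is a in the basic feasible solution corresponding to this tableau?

a is basic (row 2); its value is the RHS of that row, 11/3.

11/3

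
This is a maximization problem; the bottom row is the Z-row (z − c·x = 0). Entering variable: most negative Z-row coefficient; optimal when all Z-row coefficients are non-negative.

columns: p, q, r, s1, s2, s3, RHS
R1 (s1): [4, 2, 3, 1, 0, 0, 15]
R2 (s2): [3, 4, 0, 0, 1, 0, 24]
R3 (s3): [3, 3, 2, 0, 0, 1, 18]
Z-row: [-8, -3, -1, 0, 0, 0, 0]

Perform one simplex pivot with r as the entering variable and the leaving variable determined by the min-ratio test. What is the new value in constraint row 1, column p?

Ratio test on column r — row 1: 15/3 = 5; row 2: entry 0 ≤ 0; row 3: 18/2 = 9. Minimum is 5 at row 1 (s1 leaves); pivot element 3.
Divide row 1 by 3; eliminate column r from the other rows.
In the new row 1, the p entry is the old entry divided by the pivot: 4/3 = 4/3.

4/3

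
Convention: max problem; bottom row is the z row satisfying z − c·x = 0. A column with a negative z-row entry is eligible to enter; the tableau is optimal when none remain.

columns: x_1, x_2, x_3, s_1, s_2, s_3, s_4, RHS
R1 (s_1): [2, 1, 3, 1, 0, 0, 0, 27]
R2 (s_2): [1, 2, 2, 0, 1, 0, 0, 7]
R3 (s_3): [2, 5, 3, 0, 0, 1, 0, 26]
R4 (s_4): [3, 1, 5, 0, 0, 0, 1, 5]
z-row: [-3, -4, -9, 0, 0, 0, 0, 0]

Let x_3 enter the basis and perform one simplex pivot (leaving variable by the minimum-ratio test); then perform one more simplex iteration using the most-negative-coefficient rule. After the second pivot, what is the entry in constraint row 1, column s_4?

Ratio test on column x_3 — row 1: 27/3 = 9; row 2: 7/2 = 7/2; row 3: 26/3 = 26/3; row 4: 5/5 = 1. Minimum is 1 at row 4 (s_4 leaves); pivot element 5.
Divide row 4 by 5; eliminate column x_3 from the other rows.
Second iteration: most negative z-row entry is -11/5 in column x_2, so x_2 enters.
Ratio test on column x_2 — row 1: 24/(2/5) = 60; row 2: 5/(8/5) = 25/8; row 3: 23/(22/5) = 115/22; row 4: 1/(1/5) = 5. Minimum is 25/8 at row 2 (s_2 leaves); pivot element 8/5.
Divide row 2 by 8/5; eliminate column x_2 from the other rows.
After both pivots, the entry at constraint row 1, column s_4 is -1/2.

-1/2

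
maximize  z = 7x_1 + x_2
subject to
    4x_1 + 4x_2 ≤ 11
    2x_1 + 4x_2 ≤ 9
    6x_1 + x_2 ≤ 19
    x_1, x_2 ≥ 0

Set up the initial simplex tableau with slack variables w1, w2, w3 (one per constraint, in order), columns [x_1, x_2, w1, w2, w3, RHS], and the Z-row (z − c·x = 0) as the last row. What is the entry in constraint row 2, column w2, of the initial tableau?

1

Slack w2 belongs to constraint 2; its column is the unit vector e_2, so the entry in row 2 is 1.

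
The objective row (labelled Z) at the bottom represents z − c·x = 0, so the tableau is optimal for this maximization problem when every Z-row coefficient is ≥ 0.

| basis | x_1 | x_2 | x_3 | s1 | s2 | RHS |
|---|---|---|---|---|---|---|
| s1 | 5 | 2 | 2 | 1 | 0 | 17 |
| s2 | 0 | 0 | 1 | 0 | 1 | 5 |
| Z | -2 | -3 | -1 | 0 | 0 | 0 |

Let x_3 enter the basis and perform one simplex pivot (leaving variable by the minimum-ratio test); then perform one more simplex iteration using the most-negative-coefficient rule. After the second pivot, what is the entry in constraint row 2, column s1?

0

Ratio test on column x_3 — row 1: 17/2 = 17/2; row 2: 5/1 = 5. Minimum is 5 at row 2 (s2 leaves); pivot element 1.
Divide row 2 by 1; eliminate column x_3 from the other rows.
Second iteration: most negative Z-row entry is -3 in column x_2, so x_2 enters.
Ratio test on column x_2 — row 1: 7/2 = 7/2; row 2: entry 0 ≤ 0. Minimum is 7/2 at row 1 (s1 leaves); pivot element 2.
Divide row 1 by 2; eliminate column x_2 from the other rows.
After both pivots, the entry at constraint row 2, column s1 is 0.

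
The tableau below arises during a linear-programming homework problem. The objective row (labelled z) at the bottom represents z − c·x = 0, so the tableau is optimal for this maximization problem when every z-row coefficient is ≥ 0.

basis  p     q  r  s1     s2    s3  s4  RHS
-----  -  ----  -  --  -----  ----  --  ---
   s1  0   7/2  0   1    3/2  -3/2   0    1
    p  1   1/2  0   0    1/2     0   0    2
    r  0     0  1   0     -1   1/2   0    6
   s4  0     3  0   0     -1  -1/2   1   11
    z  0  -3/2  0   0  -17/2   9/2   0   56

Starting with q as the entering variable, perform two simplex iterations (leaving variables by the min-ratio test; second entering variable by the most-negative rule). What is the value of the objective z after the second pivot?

185/3

Ratio test on column q — row 1: 1/(7/2) = 2/7; row 2: 2/(1/2) = 4; row 3: entry 0 ≤ 0; row 4: 11/3 = 11/3. Minimum is 2/7 at row 1 (s1 leaves); pivot element 7/2.
Pivot on row 1; the z-row RHS becomes 56 − (-3/2)·(2/7) = 395/7.
Next entering variable (most negative z-row entry -55/7): s2.
Ratio test on column s2 — row 1: (2/7)/(3/7) = 2/3; row 2: (13/7)/(2/7) = 13/2; row 3: entry -1 ≤ 0; row 4: entry -16/7 ≤ 0. Minimum is 2/3 at row 1 (q leaves); pivot element 3/7.
After the second pivot the z-row RHS is 395/7 − (-55/7)·(2/3) = 185/3.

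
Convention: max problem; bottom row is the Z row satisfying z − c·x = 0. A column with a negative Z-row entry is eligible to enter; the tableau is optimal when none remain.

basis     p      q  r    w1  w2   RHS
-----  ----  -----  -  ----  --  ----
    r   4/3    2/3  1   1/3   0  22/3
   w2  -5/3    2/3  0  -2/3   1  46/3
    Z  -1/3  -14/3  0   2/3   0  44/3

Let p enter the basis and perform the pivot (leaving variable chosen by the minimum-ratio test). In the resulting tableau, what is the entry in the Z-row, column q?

Ratio test on column p — row 1: (22/3)/(4/3) = 11/2; row 2: entry -5/3 ≤ 0. Minimum is 11/2 at row 1 (r leaves); pivot element 4/3.
Divide row 1 by 4/3; eliminate column p from the other rows.
Z-row update in column q: -14/3 − (-1/3)·(1/2) = -9/2.

-9/2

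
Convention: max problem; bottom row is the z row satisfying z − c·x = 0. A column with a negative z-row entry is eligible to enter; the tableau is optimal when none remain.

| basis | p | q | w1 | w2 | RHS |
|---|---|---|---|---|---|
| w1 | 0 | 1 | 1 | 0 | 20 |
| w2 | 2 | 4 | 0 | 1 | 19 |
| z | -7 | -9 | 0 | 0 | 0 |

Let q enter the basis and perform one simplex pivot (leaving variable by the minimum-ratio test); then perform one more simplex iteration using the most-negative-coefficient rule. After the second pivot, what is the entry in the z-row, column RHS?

Ratio test on column q — row 1: 20/1 = 20; row 2: 19/4 = 19/4. Minimum is 19/4 at row 2 (w2 leaves); pivot element 4.
Divide row 2 by 4; eliminate column q from the other rows.
Second iteration: most negative z-row entry is -5/2 in column p, so p enters.
Ratio test on column p — row 1: entry -1/2 ≤ 0; row 2: (19/4)/(1/2) = 19/2. Minimum is 19/2 at row 2 (q leaves); pivot element 1/2.
Divide row 2 by 1/2; eliminate column p from the other rows.
After both pivots, the entry at the z-row, column RHS is 133/2.

133/2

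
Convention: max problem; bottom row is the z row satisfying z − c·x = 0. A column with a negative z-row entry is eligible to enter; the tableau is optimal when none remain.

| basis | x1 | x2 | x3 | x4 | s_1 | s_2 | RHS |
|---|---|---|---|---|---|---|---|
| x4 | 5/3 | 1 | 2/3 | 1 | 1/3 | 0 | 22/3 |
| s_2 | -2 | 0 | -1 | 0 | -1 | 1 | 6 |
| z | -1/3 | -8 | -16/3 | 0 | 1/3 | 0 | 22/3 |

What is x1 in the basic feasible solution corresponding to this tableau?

x1 is not in the basis, so in the current basic feasible solution x1 = 0.

0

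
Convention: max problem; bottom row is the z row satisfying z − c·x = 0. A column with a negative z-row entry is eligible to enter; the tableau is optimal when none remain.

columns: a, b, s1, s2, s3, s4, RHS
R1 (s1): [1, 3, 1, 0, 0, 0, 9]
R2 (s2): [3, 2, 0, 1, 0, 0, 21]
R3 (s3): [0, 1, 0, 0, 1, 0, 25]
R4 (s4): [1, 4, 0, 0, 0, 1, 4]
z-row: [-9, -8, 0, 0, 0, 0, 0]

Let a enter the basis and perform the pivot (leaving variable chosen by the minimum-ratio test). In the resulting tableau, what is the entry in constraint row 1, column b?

-1

Ratio test on column a — row 1: 9/1 = 9; row 2: 21/3 = 7; row 3: entry 0 ≤ 0; row 4: 4/1 = 4. Minimum is 4 at row 4 (s4 leaves); pivot element 1.
Divide row 4 by 1; eliminate column a from the other rows.
Row 1 update in column b: 3 − 1·4 = -1.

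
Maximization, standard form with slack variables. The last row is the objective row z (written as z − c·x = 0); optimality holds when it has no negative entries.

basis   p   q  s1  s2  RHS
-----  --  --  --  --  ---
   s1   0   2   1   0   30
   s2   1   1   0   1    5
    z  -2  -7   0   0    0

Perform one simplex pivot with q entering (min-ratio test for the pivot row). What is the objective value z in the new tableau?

Ratio test on column q — row 1: 30/2 = 15; row 2: 5/1 = 5. Minimum is 5 at row 2 (s2 leaves); pivot element 1.
Pivot on row 2; the z-row RHS becomes 0 − (-7)·5 = 35.

35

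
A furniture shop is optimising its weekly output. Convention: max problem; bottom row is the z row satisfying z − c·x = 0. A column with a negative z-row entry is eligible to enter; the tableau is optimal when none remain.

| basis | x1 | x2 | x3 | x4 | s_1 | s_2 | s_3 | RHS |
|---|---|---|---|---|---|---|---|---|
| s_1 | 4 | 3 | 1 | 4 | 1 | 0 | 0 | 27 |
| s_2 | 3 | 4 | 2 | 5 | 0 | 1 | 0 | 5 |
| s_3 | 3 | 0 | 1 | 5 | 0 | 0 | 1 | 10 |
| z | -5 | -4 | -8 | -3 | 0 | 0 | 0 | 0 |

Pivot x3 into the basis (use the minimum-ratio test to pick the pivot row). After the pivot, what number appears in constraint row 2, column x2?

Ratio test on column x3 — row 1: 27/1 = 27; row 2: 5/2 = 5/2; row 3: 10/1 = 10. Minimum is 5/2 at row 2 (s_2 leaves); pivot element 2.
Divide row 2 by 2; eliminate column x3 from the other rows.
In the new row 2, the x2 entry is the old entry divided by the pivot: 4/2 = 2.

2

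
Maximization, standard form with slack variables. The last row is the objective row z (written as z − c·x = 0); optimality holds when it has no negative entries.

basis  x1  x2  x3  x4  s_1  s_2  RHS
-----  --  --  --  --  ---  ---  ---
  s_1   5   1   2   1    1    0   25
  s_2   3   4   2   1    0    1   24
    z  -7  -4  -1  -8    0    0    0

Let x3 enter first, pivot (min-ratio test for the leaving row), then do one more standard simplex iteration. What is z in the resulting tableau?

192

Ratio test on column x3 — row 1: 25/2 = 25/2; row 2: 24/2 = 12. Minimum is 12 at row 2 (s_2 leaves); pivot element 2.
Pivot on row 2; the z-row RHS becomes 0 − (-1)·12 = 12.
Next entering variable (most negative z-row entry -15/2): x4.
Ratio test on column x4 — row 1: entry 0 ≤ 0; row 2: 12/(1/2) = 24. Minimum is 24 at row 2 (x3 leaves); pivot element 1/2.
After the second pivot the z-row RHS is 12 − (-15/2)·24 = 192.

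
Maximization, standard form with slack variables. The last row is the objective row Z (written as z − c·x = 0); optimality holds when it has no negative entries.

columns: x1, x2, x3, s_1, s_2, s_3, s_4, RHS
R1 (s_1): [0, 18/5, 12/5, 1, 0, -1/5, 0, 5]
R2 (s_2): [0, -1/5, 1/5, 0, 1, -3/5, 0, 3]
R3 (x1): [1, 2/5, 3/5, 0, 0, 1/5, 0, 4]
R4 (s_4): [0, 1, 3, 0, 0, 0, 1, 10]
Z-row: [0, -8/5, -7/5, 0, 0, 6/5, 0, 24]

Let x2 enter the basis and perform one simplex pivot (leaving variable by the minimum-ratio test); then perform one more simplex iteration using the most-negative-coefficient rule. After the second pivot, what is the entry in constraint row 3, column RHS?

11/4

Ratio test on column x2 — row 1: 5/(18/5) = 25/18; row 2: entry -1/5 ≤ 0; row 3: 4/(2/5) = 10; row 4: 10/1 = 10. Minimum is 25/18 at row 1 (s_1 leaves); pivot element 18/5.
Divide row 1 by 18/5; eliminate column x2 from the other rows.
Second iteration: most negative Z-row entry is -1/3 in column x3, so x3 enters.
Ratio test on column x3 — row 1: (25/18)/(2/3) = 25/12; row 2: (59/18)/(1/3) = 59/6; row 3: (31/9)/(1/3) = 31/3; row 4: (155/18)/(7/3) = 155/42. Minimum is 25/12 at row 1 (x2 leaves); pivot element 2/3.
Divide row 1 by 2/3; eliminate column x3 from the other rows.
After both pivots, the entry at constraint row 3, column RHS is 11/4.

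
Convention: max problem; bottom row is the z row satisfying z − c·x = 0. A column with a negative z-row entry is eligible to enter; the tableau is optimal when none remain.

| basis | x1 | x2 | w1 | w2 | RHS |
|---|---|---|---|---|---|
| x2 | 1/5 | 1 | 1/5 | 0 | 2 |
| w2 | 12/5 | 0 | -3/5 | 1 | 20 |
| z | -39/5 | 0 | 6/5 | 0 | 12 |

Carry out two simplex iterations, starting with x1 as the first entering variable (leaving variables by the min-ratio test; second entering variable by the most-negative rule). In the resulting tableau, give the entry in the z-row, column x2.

3

Ratio test on column x1 — row 1: 2/(1/5) = 10; row 2: 20/(12/5) = 25/3. Minimum is 25/3 at row 2 (w2 leaves); pivot element 12/5.
Divide row 2 by 12/5; eliminate column x1 from the other rows.
Second iteration: most negative z-row entry is -3/4 in column w1, so w1 enters.
Ratio test on column w1 — row 1: (1/3)/(1/4) = 4/3; row 2: entry -1/4 ≤ 0. Minimum is 4/3 at row 1 (x2 leaves); pivot element 1/4.
Divide row 1 by 1/4; eliminate column w1 from the other rows.
After both pivots, the entry at the z-row, column x2 is 3.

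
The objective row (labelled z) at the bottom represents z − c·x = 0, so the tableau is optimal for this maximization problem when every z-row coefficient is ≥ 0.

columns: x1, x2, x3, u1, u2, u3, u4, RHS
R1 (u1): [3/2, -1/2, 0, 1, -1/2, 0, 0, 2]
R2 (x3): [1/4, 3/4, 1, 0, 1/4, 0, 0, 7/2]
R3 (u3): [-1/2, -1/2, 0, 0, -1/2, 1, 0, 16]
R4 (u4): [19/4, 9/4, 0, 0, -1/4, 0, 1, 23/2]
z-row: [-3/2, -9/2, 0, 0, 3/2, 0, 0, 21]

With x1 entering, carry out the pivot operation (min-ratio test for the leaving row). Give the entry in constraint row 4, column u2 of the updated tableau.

Ratio test on column x1 — row 1: 2/(3/2) = 4/3; row 2: (7/2)/(1/4) = 14; row 3: entry -1/2 ≤ 0; row 4: (23/2)/(19/4) = 46/19. Minimum is 4/3 at row 1 (u1 leaves); pivot element 3/2.
Divide row 1 by 3/2; eliminate column x1 from the other rows.
Row 4 update in column u2: -1/4 − (19/4)·(-1/3) = 4/3.

4/3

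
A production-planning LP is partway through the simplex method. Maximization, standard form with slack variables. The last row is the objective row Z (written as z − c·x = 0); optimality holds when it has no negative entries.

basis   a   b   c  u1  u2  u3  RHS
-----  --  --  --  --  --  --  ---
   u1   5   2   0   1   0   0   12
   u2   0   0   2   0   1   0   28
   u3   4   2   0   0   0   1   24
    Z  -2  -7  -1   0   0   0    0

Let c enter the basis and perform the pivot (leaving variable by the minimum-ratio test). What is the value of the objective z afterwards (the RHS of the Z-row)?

14

Ratio test on column c — row 1: entry 0 ≤ 0; row 2: 28/2 = 14; row 3: entry 0 ≤ 0. Minimum is 14 at row 2 (u2 leaves); pivot element 2.
Pivot on row 2; the Z-row RHS becomes 0 − (-1)·14 = 14.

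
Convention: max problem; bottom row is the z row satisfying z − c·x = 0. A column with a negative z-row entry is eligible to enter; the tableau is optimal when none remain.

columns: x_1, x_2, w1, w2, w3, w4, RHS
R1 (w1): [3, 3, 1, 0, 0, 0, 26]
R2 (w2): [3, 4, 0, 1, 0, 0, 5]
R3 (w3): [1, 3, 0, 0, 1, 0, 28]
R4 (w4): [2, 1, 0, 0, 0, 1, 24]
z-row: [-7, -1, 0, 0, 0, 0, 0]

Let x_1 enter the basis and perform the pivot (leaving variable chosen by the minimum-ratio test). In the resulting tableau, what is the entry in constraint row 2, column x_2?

Ratio test on column x_1 — row 1: 26/3 = 26/3; row 2: 5/3 = 5/3; row 3: 28/1 = 28; row 4: 24/2 = 12. Minimum is 5/3 at row 2 (w2 leaves); pivot element 3.
Divide row 2 by 3; eliminate column x_1 from the other rows.
In the new row 2, the x_2 entry is the old entry divided by the pivot: 4/3 = 4/3.

4/3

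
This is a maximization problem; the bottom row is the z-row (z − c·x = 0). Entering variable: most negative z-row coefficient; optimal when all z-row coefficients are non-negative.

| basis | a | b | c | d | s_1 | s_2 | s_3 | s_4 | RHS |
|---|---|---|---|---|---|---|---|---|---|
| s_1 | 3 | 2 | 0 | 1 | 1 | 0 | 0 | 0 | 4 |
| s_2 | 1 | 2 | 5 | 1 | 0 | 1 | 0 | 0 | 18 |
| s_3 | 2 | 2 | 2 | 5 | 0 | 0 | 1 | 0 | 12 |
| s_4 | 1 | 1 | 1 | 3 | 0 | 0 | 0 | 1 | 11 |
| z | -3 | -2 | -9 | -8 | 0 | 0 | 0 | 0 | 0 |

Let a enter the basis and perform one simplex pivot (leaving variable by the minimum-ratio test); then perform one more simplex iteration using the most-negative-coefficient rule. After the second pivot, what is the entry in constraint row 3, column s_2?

-2/5

Ratio test on column a — row 1: 4/3 = 4/3; row 2: 18/1 = 18; row 3: 12/2 = 6; row 4: 11/1 = 11. Minimum is 4/3 at row 1 (s_1 leaves); pivot element 3.
Divide row 1 by 3; eliminate column a from the other rows.
Second iteration: most negative z-row entry is -9 in column c, so c enters.
Ratio test on column c — row 1: entry 0 ≤ 0; row 2: (50/3)/5 = 10/3; row 3: (28/3)/2 = 14/3; row 4: (29/3)/1 = 29/3. Minimum is 10/3 at row 2 (s_2 leaves); pivot element 5.
Divide row 2 by 5; eliminate column c from the other rows.
After both pivots, the entry at constraint row 3, column s_2 is -2/5.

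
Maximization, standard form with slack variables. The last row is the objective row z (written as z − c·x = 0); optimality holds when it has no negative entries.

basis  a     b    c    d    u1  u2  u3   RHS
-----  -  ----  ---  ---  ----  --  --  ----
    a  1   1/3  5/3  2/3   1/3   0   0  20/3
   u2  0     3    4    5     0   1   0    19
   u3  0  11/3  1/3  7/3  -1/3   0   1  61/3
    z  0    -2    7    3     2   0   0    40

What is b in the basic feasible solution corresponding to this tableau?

b is not in the basis, so in the current basic feasible solution b = 0.

0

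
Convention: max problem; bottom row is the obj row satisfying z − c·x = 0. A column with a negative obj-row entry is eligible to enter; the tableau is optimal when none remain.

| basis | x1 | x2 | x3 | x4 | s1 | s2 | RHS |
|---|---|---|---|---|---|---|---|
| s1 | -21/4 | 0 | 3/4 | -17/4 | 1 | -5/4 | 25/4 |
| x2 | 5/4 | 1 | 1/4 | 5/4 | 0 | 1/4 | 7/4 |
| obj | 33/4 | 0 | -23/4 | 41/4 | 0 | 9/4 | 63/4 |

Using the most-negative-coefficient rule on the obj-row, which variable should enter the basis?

x3

Negative obj-row entries: x3: -23/4.
The most negative is -23/4 in column x3, so x3 enters.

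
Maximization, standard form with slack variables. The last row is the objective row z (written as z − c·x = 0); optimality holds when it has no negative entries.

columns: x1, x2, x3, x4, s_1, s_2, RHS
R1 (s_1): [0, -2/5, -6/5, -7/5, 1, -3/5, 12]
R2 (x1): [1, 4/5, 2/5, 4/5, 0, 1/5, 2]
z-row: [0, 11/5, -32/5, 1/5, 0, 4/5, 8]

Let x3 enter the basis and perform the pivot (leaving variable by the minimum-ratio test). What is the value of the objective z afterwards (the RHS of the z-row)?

40

Ratio test on column x3 — row 1: entry -6/5 ≤ 0; row 2: 2/(2/5) = 5. Minimum is 5 at row 2 (x1 leaves); pivot element 2/5.
Pivot on row 2; the z-row RHS becomes 8 − (-32/5)·5 = 40.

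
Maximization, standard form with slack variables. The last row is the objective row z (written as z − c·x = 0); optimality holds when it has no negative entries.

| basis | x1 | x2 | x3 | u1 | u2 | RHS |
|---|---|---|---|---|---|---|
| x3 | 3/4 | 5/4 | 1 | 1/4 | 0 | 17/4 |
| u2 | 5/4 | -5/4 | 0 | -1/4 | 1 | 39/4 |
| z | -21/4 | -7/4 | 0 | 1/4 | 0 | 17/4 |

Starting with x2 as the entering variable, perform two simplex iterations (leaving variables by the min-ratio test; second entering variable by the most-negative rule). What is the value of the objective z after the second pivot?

Ratio test on column x2 — row 1: (17/4)/(5/4) = 17/5; row 2: entry -5/4 ≤ 0. Minimum is 17/5 at row 1 (x3 leaves); pivot element 5/4.
Pivot on row 1; the z-row RHS becomes 17/4 − (-7/4)·(17/5) = 51/5.
Next entering variable (most negative z-row entry -21/5): x1.
Ratio test on column x1 — row 1: (17/5)/(3/5) = 17/3; row 2: 14/2 = 7. Minimum is 17/3 at row 1 (x2 leaves); pivot element 3/5.
After the second pivot the z-row RHS is 51/5 − (-21/5)·(17/3) = 34.

34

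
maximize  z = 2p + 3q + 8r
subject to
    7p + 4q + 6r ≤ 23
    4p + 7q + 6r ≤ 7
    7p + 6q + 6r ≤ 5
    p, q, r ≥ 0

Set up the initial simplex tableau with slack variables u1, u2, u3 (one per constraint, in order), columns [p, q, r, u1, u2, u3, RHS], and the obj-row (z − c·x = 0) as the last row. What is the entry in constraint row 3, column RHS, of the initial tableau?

5

The RHS of constraint 3 is b_3 = 5.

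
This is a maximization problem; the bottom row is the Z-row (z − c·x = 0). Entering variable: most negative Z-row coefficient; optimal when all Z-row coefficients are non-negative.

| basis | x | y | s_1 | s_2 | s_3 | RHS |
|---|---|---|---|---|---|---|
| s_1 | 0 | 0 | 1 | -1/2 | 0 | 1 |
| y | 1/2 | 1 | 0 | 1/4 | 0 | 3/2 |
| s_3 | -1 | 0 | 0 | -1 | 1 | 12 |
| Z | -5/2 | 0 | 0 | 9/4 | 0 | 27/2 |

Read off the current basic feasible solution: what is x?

0

x is not in the basis, so in the current basic feasible solution x = 0.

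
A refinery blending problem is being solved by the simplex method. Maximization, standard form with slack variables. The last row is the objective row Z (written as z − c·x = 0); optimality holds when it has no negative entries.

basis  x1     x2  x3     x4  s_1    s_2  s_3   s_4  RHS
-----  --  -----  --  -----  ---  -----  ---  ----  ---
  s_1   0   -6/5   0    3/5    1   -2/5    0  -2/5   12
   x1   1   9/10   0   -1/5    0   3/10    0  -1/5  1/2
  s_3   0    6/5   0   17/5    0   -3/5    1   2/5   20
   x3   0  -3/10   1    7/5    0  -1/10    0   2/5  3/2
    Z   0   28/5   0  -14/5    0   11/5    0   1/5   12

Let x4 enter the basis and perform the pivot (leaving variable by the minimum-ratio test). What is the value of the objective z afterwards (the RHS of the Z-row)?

Ratio test on column x4 — row 1: 12/(3/5) = 20; row 2: entry -1/5 ≤ 0; row 3: 20/(17/5) = 100/17; row 4: (3/2)/(7/5) = 15/14. Minimum is 15/14 at row 4 (x3 leaves); pivot element 7/5.
Pivot on row 4; the Z-row RHS becomes 12 − (-14/5)·(15/14) = 15.

15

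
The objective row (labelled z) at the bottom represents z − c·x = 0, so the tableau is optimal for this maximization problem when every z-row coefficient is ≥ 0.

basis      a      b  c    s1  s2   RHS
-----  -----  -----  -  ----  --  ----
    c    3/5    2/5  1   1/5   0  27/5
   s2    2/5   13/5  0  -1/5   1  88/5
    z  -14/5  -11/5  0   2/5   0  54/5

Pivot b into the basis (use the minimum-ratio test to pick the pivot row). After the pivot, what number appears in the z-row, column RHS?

Ratio test on column b — row 1: (27/5)/(2/5) = 27/2; row 2: (88/5)/(13/5) = 88/13. Minimum is 88/13 at row 2 (s2 leaves); pivot element 13/5.
Divide row 2 by 13/5; eliminate column b from the other rows.
z-row update in column RHS: 54/5 − (-11/5)·(88/13) = 334/13.

334/13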